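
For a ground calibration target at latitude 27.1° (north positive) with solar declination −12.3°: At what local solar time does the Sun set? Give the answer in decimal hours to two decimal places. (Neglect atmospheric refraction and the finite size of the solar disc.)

17.57 h

−tan φ tan δ = −(0.5117)(-0.2180) = 0.1116; H_s = arccos(0.1116) = 83.59°.
Sunset is at 12 + H_s/15 = 12 + 5.573 = 17.573 h local solar time.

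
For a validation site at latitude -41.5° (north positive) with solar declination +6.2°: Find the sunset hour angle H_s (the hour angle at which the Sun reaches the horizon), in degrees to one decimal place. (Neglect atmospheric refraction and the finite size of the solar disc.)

84.5°

−tan φ tan δ = −(-0.8847)(0.1086) = 0.0961; H_s = arccos(0.0961) = 84.49°.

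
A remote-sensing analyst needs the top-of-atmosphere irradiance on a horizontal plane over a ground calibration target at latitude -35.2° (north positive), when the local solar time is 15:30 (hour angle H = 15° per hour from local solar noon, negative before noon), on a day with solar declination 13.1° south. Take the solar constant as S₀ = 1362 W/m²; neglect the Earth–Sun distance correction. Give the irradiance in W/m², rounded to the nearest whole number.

Hour angle H = 15° × (15.5 − 12) = 52.50°.
cos θ_z = sin φ sin δ + cos φ cos δ cos H = (-0.5764)(-0.2267) + (0.8171)(0.9740)(0.6088) = 0.6152.
Top-of-atmosphere irradiance = S₀ cos θ_z = 1362 × 0.6152 = 837.90 W/m².

838 W/m²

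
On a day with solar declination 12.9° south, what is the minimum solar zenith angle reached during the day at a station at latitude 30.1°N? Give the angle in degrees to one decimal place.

At local solar noon the hour angle is zero, so the zenith angle is |φ − δ| = |30.1° − (-12.9°)| = 43.0°.

43.0°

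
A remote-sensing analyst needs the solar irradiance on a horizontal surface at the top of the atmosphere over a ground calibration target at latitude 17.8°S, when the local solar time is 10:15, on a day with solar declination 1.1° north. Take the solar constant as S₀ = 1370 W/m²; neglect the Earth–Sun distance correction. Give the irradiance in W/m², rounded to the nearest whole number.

Hour angle H = 15° × (10.25 − 12) = -26.25°.
cos θ_z = sin(-17.8°) sin(1.1°) + cos(-17.8°) cos(1.1°) cos(-26.25°) = -0.0059 + 0.8538 = 0.8479.
Top-of-atmosphere irradiance = S₀ cos θ_z = 1370 × 0.8479 = 1161.62 W/m².

1162 W/m²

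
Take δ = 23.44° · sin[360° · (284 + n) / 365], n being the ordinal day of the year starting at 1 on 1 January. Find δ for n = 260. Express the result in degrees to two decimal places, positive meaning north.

360 × (284 + 260) / 365 = 536.548°; sin(536.548°) = 0.0602.
δ = 23.44 × 0.0602 = 1.411° ≈ +1.41°.

+1.41°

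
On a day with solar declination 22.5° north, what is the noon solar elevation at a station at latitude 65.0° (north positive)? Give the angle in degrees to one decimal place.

47.5°

At local solar noon the hour angle is zero, so the elevation is 90° − |φ − δ| = 90° − |65.0° − (22.5°)| = 90° − 42.5° = 47.5°.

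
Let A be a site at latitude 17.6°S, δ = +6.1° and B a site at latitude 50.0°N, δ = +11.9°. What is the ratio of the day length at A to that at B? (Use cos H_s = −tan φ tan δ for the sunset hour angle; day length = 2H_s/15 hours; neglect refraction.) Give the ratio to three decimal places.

A: H_s = arccos(−tan -17.6° · tan 6.1°) = 88.06°, so 2H_s/15 = 11.7413 h.
B: H_s = arccos(−tan 50.0° · tan 11.9°) = 104.55°, so 2H_s/15 = 13.9400 h.
Ratio A/B = 11.7413 / 13.9400 = 0.8423.

0.842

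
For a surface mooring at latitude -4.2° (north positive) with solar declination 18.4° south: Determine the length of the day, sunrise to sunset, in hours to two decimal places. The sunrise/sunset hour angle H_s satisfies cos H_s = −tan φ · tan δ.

12.19 hours

The sunset hour angle satisfies cos H_s = −tan φ tan δ = -0.0244, giving H_s = 91.40°.
Day length = 2 H_s / 15° h⁻¹ = 182.80° / 15 = 12.187 h.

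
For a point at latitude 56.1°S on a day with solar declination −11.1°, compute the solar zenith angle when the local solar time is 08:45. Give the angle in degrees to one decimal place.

58.6°

Hour angle H = 15° × (8.75 − 12) = -48.75°.
With φ = -56.1°, δ = -11.1°, H = -48.75°: sin φ sin δ = 0.1598, cos φ cos δ cos H = 0.3609, so cos θ_z = 0.5207.
θ_z = arccos(0.5207) = 58.62°.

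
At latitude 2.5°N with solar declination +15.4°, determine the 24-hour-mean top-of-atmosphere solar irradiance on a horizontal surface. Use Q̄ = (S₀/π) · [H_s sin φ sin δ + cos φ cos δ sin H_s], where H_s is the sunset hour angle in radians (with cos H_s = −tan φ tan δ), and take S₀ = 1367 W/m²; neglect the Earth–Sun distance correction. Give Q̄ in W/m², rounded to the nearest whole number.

−tan φ tan δ = −(0.0437)(0.2754) = -0.0120; H_s = arccos(-0.0120) = 90.69°. In radians, H_s = 1.5828.
H_s sin φ sin δ = 1.5828 × 0.0436 × 0.2656 = 0.0183.
cos φ cos δ sin H_s = 0.9990 × 0.9641 × 0.9999 = 0.9630.
Q̄ = (1367/π) × (0.0183 + 0.9630) = 435.13 × 0.9813 = 426.99 W/m².

427 W/m²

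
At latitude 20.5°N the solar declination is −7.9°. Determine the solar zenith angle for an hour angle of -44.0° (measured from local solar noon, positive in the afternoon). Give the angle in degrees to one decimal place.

With φ = 20.5°, δ = -7.9°, H = -44.00°: sin φ sin δ = -0.0481, cos φ cos δ cos H = 0.6674, so cos θ_z = 0.6193.
θ_z = arccos(0.6193) = 51.73°.

51.7°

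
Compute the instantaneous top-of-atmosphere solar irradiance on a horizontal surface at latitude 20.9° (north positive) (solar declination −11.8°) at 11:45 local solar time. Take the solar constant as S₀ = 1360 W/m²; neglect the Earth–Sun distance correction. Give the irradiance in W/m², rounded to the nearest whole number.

1142 W/m²

Hour angle H = 15° × (11.75 − 12) = -3.75°.
With φ = 20.9°, δ = -11.8°, H = -3.75°: sin φ sin δ = -0.0730, cos φ cos δ cos H = 0.9125, so cos θ_z = 0.8395.
Top-of-atmosphere irradiance = S₀ cos θ_z = 1360 × 0.8395 = 1141.72 W/m².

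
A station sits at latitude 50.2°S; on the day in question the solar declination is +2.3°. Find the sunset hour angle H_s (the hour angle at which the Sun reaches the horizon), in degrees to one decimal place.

cos H_s = −tan(-50.2°) · tan(2.3°) = 0.0482, so H_s = arccos(0.0482) = 87.24°.

87.2°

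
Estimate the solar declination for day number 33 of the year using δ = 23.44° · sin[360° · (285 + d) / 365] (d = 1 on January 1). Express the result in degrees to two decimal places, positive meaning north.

360 × (285 + 33) / 365 = 313.644°; sin(313.644°) = -0.7236.
δ = 23.44 × -0.7236 = -16.961° ≈ -16.96°.

-16.96°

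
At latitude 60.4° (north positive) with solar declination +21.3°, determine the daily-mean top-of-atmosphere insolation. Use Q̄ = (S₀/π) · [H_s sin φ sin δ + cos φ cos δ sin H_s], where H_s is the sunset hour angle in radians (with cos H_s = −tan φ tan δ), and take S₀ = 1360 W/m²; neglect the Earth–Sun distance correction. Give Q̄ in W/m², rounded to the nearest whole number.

The sunset hour angle satisfies cos H_s = −tan φ tan δ = -0.6863, giving H_s = 133.34°. In radians, H_s = 2.3272.
H_s sin φ sin δ = 2.3272 × 0.8695 × 0.3633 = 0.7351.
cos φ cos δ sin H_s = 0.4939 × 0.9317 × 0.7273 = 0.3347.
Q̄ = (1360/π) × (0.7351 + 0.3347) = 432.90 × 1.0698 = 463.12 W/m².

463 W/m²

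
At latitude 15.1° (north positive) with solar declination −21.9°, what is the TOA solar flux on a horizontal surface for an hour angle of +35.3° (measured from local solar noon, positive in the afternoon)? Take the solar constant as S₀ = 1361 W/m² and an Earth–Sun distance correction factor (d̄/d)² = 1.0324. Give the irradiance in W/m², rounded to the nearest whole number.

891 W/m²

cos θ_z = sin(15.1°) sin(-21.9°) + cos(15.1°) cos(-21.9°) cos(35.30°) = -0.0972 + 0.7311 = 0.6339.
Top-of-atmosphere irradiance = S₀ (d̄/d)² cos θ_z = 1361 × 1.0324 × 0.6339 = 890.69 W/m².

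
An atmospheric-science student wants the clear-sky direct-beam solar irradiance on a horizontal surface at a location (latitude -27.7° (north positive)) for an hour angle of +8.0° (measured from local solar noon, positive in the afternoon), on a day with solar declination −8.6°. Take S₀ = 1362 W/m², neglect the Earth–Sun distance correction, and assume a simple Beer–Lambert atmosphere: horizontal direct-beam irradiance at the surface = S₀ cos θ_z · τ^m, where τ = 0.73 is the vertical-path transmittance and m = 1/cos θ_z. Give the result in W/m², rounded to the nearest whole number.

911 W/m²

cos θ_z = sin φ sin δ + cos φ cos δ cos H = (-0.4648)(-0.1495) + (0.8854)(0.9888)(0.9903) = 0.9365.
Air mass m = 1/cos θ_z = 1/0.9365 = 1.068; τ^m = 0.73^1.068 = 0.7145.
Surface direct beam = 1362 × 0.9365 × 0.7145 = 911.35 W/m².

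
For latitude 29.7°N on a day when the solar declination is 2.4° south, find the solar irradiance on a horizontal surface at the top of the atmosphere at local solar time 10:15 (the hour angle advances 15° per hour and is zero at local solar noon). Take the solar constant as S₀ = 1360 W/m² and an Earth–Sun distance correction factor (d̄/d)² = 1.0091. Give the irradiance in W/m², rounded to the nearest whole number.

1040 W/m²

Hour angle H = 15° × (10.25 − 12) = -26.25°.
cos θ_z = sin φ sin δ + cos φ cos δ cos H = (0.4955)(-0.0419) + (0.8686)(0.9991)(0.8969) = 0.7576.
Top-of-atmosphere irradiance = S₀ (d̄/d)² cos θ_z = 1360 × 1.0091 × 0.7576 = 1039.71 W/m².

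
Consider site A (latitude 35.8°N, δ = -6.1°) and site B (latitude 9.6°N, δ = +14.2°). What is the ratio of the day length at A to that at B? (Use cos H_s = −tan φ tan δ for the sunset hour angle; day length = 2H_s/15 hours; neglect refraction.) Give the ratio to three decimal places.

A: H_s = arccos(−tan 35.8° · tan -6.1°) = 85.58°, so 2H_s/15 = 11.4107 h.
B: H_s = arccos(−tan 9.6° · tan 14.2°) = 92.45°, so 2H_s/15 = 12.3267 h.
Ratio A/B = 11.4107 / 12.3267 = 0.9257.

0.926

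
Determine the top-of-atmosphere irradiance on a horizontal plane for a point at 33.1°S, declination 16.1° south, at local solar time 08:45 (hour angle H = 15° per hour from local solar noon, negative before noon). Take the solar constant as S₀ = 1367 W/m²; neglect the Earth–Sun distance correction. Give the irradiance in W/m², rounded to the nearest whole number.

Hour angle H = 15° × (8.75 − 12) = -48.75°.
cos θ_z = sin(-33.1°) sin(-16.1°) + cos(-33.1°) cos(-16.1°) cos(-48.75°) = 0.1514 + 0.5307 = 0.6821.
Top-of-atmosphere irradiance = S₀ cos θ_z = 1367 × 0.6821 = 932.43 W/m².

932 W/m²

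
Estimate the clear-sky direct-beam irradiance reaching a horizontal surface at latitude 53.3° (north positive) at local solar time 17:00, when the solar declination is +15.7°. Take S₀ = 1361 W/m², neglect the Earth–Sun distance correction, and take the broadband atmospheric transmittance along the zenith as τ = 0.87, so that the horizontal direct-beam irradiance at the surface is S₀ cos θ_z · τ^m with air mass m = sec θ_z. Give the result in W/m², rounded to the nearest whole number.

340 W/m²

Hour angle H = 15° × (17 − 12) = 75.00°.
cos θ_z = sin(53.3°) sin(15.7°) + cos(53.3°) cos(15.7°) cos(75.00°) = 0.2170 + 0.1489 = 0.3659.
Air mass m = 1/cos θ_z = 1/0.3659 = 2.733; τ^m = 0.87^2.733 = 0.6834.
Surface direct beam = 1361 × 0.3659 × 0.6834 = 340.33 W/m².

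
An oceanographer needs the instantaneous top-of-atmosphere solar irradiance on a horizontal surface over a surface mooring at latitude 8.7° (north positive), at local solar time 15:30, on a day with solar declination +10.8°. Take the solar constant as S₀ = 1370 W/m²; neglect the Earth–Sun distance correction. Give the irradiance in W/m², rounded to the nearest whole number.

849 W/m²

Hour angle H = 15° × (15.5 − 12) = 52.50°.
cos θ_z = sin φ sin δ + cos φ cos δ cos H = (0.1513)(0.1874) + (0.9885)(0.9823)(0.6088) = 0.6195.
Top-of-atmosphere irradiance = S₀ cos θ_z = 1370 × 0.6195 = 848.72 W/m².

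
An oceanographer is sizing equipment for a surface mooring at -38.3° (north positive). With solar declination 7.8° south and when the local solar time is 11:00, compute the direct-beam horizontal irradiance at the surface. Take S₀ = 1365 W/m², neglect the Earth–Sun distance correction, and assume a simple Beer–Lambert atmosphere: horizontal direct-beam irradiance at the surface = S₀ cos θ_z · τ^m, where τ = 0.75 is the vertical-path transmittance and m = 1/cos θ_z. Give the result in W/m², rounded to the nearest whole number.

Hour angle H = 15° × (11 − 12) = -15.00°.
cos θ_z = sin φ sin δ + cos φ cos δ cos H = (-0.6198)(-0.1357) + (0.7848)(0.9907)(0.9659) = 0.8351.
Air mass m = 1/cos θ_z = 1/0.8351 = 1.197; τ^m = 0.75^1.197 = 0.7087.
Surface direct beam = 1365 × 0.8351 × 0.7087 = 807.86 W/m².

808 W/m²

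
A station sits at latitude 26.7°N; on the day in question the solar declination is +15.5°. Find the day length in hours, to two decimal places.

cos H_s = −tan(26.7°) · tan(15.5°) = -0.1395, so H_s = arccos(-0.1395) = 98.02°.
Day length = 2 H_s / 15° h⁻¹ = 196.04° / 15 = 13.069 h.

13.07 hours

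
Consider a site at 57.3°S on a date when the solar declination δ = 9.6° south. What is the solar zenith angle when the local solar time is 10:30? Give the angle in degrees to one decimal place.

50.8°

Hour angle H = 15° × (10.5 − 12) = -22.50°.
With φ = -57.3°, δ = -9.6°, H = -22.50°: sin φ sin δ = 0.1403, cos φ cos δ cos H = 0.4921, so cos θ_z = 0.6324.
θ_z = arccos(0.6324) = 50.77°.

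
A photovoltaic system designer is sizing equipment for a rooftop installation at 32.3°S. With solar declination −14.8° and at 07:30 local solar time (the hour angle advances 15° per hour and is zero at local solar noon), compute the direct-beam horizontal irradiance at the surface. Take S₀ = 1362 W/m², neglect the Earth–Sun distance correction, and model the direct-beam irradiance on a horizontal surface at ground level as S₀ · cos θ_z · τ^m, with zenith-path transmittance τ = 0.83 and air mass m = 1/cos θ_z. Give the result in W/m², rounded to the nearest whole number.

404 W/m²

Hour angle H = 15° × (7.5 − 12) = -67.50°.
cos θ_z = sin φ sin δ + cos φ cos δ cos H = (-0.5344)(-0.2554) + (0.8453)(0.9668)(0.3827) = 0.4492.
Air mass m = 1/cos θ_z = 1/0.4492 = 2.226; τ^m = 0.83^2.226 = 0.6605.
Surface direct beam = 1362 × 0.4492 × 0.6605 = 404.10 W/m².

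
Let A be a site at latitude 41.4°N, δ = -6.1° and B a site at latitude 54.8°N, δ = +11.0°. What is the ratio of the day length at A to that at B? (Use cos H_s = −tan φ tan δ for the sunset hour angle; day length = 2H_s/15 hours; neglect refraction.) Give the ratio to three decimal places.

A: H_s = arccos(−tan 41.4° · tan -6.1°) = 84.59°, so 2H_s/15 = 11.2787 h.
B: H_s = arccos(−tan 54.8° · tan 11.0°) = 105.99°, so 2H_s/15 = 14.1320 h.
Ratio A/B = 11.2787 / 14.1320 = 0.7981.

0.798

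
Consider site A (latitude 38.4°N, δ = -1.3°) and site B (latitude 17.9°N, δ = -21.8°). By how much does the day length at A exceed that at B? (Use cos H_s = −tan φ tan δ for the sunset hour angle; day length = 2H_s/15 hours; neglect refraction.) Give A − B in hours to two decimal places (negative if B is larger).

+0.85 h

A: H_s = arccos(−tan 38.4° · tan -1.3°) = 88.97°, so 2H_s/15 = 11.8627 h.
B: H_s = arccos(−tan 17.9° · tan -21.8°) = 82.58°, so 2H_s/15 = 11.0107 h.
A − B = 11.8627 − 11.0107 = 0.8520 h.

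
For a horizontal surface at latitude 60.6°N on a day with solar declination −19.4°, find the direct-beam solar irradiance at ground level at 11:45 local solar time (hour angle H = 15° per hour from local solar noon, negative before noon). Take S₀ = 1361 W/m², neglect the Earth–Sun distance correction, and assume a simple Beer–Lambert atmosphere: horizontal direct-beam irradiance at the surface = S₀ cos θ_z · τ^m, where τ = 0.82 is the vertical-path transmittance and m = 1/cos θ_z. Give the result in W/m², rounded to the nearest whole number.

74 W/m²

Hour angle H = 15° × (11.75 − 12) = -3.75°.
With φ = 60.6°, δ = -19.4°, H = -3.75°: sin φ sin δ = -0.2894, cos φ cos δ cos H = 0.4620, so cos θ_z = 0.1726.
Air mass m = 1/cos θ_z = 1/0.1726 = 5.794; τ^m = 0.82^5.794 = 0.3167.
Surface direct beam = 1361 × 0.1726 × 0.3167 = 74.40 W/m².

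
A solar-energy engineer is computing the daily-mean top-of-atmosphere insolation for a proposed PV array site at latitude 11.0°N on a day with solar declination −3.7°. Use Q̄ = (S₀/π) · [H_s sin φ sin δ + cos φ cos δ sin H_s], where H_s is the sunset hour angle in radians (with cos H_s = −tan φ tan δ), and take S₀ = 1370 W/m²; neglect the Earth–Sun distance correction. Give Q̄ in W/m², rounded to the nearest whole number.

419 W/m²

−tan φ tan δ = −(0.1944)(-0.0647) = 0.0126; H_s = arccos(0.0126) = 89.28°. In radians, H_s = 1.5582.
H_s sin φ sin δ = 1.5582 × 0.1908 × -0.0645 = -0.0192.
cos φ cos δ sin H_s = 0.9816 × 0.9979 × 0.9999 = 0.9794.
Q̄ = (1370/π) × (-0.0192 + 0.9794) = 436.08 × 0.9602 = 418.72 W/m².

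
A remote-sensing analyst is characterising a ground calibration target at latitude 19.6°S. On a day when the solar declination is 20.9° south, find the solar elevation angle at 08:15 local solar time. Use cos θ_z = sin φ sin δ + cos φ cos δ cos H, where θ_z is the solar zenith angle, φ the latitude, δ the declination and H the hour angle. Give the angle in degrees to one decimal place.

37.5°

Hour angle H = 15° × (8.25 − 12) = -56.25°.
With φ = -19.6°, δ = -20.9°, H = -56.25°: sin φ sin δ = 0.1197, cos φ cos δ cos H = 0.4889, so cos θ_z = 0.6086.
θ_z = arccos(0.6086) = 52.51°, so the elevation is 90° − 52.51° = 37.49°.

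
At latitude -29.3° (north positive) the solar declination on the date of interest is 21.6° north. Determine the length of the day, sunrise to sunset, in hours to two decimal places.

10.29 hours

−tan φ tan δ = −(-0.5612)(0.3959) = 0.2222; H_s = arccos(0.2222) = 77.16°.
Day length = 2 H_s / 15° h⁻¹ = 154.32° / 15 = 10.288 h.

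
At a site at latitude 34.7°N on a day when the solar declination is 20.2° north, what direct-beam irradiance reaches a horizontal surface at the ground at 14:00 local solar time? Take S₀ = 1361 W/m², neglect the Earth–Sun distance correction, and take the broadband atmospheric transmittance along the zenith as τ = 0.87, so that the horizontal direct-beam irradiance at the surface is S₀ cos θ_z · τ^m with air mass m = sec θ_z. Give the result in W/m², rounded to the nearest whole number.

1002 W/m²

Hour angle H = 15° × (14 − 12) = 30.00°.
With φ = 34.7°, δ = 20.2°, H = 30.00°: sin φ sin δ = 0.1966, cos φ cos δ cos H = 0.6682, so cos θ_z = 0.8648.
Air mass m = 1/cos θ_z = 1/0.8648 = 1.156; τ^m = 0.87^1.156 = 0.8513.
Surface direct beam = 1361 × 0.8648 × 0.8513 = 1001.97 W/m².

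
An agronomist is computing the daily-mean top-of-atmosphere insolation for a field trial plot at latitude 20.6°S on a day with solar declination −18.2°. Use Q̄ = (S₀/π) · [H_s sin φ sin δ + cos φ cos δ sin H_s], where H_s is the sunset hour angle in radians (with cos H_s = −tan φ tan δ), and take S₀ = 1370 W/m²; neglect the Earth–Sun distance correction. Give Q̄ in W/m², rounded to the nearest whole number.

cos H_s = −tan(-20.6°) · tan(-18.2°) = -0.1236, so H_s = arccos(-0.1236) = 97.10°. In radians, H_s = 1.6947.
H_s sin φ sin δ = 1.6947 × -0.3518 × -0.3123 = 0.1862.
cos φ cos δ sin H_s = 0.9361 × 0.9500 × 0.9923 = 0.8824.
Q̄ = (1370/π) × (0.1862 + 0.8824) = 436.08 × 1.0686 = 466.00 W/m².

466 W/m²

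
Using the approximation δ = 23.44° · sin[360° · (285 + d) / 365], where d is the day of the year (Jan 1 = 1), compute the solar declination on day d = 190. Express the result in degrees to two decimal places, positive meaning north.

+22.23°

360 × (285 + 190) / 365 = 468.493°; sin(468.493°) = 0.9484.
δ = 23.44 × 0.9484 = 22.230° ≈ +22.23°.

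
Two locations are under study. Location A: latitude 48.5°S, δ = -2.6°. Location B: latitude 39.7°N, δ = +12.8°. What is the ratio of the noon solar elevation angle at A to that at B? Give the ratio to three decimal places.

A: 90° − |-48.5 − (-2.6)| = 44.10°.
B: 90° − |39.7 − (12.8)| = 63.10°.
Ratio A/B = 44.1000 / 63.1000 = 0.6989.

0.699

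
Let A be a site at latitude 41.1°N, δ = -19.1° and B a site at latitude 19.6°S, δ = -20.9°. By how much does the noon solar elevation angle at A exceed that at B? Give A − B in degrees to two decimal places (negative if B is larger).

-58.90°

A: 90° − |41.1 − (-19.1)| = 29.80°.
B: 90° − |-19.6 − (-20.9)| = 88.70°.
A − B = 29.80 − 88.70 = -58.90°.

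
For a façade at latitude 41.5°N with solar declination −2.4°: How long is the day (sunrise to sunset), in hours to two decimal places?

The sunset hour angle satisfies cos H_s = −tan φ tan δ = 0.0371, giving H_s = 87.87°.
Day length = 2 H_s / 15° h⁻¹ = 175.74° / 15 = 11.716 h.

11.72 hours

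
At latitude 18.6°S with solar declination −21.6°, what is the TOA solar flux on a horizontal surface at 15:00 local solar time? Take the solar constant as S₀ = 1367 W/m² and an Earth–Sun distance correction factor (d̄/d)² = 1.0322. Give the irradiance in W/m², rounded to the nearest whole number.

Hour angle H = 15° × (15 − 12) = 45.00°.
With φ = -18.6°, δ = -21.6°, H = 45.00°: sin φ sin δ = 0.1174, cos φ cos δ cos H = 0.6231, so cos θ_z = 0.7405.
Top-of-atmosphere irradiance = S₀ (d̄/d)² cos θ_z = 1367 × 1.0322 × 0.7405 = 1044.86 W/m².

1045 W/m²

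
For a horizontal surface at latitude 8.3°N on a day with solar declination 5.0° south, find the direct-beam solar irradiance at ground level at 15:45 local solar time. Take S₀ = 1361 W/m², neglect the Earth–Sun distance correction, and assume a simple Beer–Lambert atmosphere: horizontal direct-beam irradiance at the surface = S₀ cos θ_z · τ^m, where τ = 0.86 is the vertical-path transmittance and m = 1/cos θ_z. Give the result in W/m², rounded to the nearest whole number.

549 W/m²

Hour angle H = 15° × (15.75 − 12) = 56.25°.
With φ = 8.3°, δ = -5.0°, H = 56.25°: sin φ sin δ = -0.0126, cos φ cos δ cos H = 0.5477, so cos θ_z = 0.5351.
Air mass m = 1/cos θ_z = 1/0.5351 = 1.869; τ^m = 0.86^1.869 = 0.7544.
Surface direct beam = 1361 × 0.5351 × 0.7544 = 549.41 W/m².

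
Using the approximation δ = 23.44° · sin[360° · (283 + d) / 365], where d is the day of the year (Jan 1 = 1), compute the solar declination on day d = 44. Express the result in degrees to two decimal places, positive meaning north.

-14.26°

360 × (283 + 44) / 365 = 322.521°; sin(322.521°) = -0.6085.
δ = 23.44 × -0.6085 = -14.263° ≈ -14.26°.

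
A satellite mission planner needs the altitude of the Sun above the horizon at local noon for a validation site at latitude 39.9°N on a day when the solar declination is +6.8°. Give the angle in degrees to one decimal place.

56.9°

At local solar noon the hour angle is zero, so the elevation is 90° − |φ − δ| = 90° − |39.9° − (6.8°)| = 90° − 33.1° = 56.9°.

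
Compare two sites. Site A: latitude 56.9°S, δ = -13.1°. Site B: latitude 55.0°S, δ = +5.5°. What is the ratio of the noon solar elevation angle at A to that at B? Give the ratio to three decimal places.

1.566

A: 90° − |-56.9 − (-13.1)| = 46.20°.
B: 90° − |-55.0 − (5.5)| = 29.50°.
Ratio A/B = 46.2000 / 29.5000 = 1.5661.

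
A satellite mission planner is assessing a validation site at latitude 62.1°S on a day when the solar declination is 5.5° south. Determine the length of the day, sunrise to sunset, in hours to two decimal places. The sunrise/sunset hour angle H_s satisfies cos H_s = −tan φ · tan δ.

13.40 hours

The sunset hour angle satisfies cos H_s = −tan φ tan δ = -0.1819, giving H_s = 100.48°.
Day length = 2 H_s / 15° h⁻¹ = 200.96° / 15 = 13.397 h.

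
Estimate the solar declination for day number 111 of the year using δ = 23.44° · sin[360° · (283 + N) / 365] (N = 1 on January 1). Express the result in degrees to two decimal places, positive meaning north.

+11.22°

360 × (283 + 111) / 365 = 388.603°; sin(388.603°) = 0.4787.
δ = 23.44 × 0.4787 = 11.221° ≈ +11.22°.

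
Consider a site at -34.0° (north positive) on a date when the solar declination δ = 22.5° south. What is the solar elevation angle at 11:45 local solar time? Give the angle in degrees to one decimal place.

Hour angle H = 15° × (11.75 − 12) = -3.75°.
cos θ_z = sin φ sin δ + cos φ cos δ cos H = (-0.5592)(-0.3827) + (0.8290)(0.9239)(0.9979) = 0.9783.
θ_z = arccos(0.9783) = 11.96°, so the elevation is 90° − 11.96° = 78.04°.

78.0°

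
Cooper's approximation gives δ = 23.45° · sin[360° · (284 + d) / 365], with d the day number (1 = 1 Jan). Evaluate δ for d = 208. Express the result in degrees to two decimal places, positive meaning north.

+19.15°

360 × (284 + 208) / 365 = 485.260°; sin(485.260°) = 0.8165.
δ = 23.45 × 0.8165 = 19.147° ≈ +19.15°.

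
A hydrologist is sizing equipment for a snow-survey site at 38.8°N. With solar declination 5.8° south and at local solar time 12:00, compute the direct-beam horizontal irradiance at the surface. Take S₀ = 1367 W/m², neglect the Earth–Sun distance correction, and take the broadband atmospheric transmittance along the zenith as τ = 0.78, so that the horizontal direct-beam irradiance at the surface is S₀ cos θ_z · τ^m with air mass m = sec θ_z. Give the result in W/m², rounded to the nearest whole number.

Hour angle H = 15° × (12 − 12) = 0.00°.
cos θ_z = sin φ sin δ + cos φ cos δ cos H = (0.6266)(-0.1011) + (0.7793)(0.9949)(1.0000) = 0.7120.
Air mass m = 1/cos θ_z = 1/0.7120 = 1.404; τ^m = 0.78^1.404 = 0.7055.
Surface direct beam = 1367 × 0.7120 × 0.7055 = 686.67 W/m².

687 W/m²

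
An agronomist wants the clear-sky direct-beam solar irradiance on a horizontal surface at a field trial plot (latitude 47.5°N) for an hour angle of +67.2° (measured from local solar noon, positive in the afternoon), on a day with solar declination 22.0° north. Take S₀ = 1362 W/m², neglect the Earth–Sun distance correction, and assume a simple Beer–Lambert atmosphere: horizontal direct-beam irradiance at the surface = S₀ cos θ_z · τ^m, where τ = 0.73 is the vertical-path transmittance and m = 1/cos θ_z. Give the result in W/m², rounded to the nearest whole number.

cos θ_z = sin(47.5°) sin(22.0°) + cos(47.5°) cos(22.0°) cos(67.20°) = 0.2762 + 0.2427 = 0.5189.
Air mass m = 1/cos θ_z = 1/0.5189 = 1.927; τ^m = 0.73^1.927 = 0.5453.
Surface direct beam = 1362 × 0.5189 × 0.5453 = 385.39 W/m².

385 W/m²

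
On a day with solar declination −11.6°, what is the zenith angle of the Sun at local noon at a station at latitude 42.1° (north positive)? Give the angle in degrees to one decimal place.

At local solar noon the hour angle is zero, so the zenith angle is |φ − δ| = |42.1° − (-11.6°)| = 53.7°.

53.7°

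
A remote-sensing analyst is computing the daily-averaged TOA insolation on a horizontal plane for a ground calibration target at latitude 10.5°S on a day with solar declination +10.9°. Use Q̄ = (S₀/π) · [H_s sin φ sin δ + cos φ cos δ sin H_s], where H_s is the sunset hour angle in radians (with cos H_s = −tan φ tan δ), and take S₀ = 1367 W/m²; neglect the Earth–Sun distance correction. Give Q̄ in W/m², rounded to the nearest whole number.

−tan φ tan δ = −(-0.1853)(0.1926) = 0.0357; H_s = arccos(0.0357) = 87.95°. In radians, H_s = 1.5350.
H_s sin φ sin δ = 1.5350 × -0.1822 × 0.1891 = -0.0529.
cos φ cos δ sin H_s = 0.9833 × 0.9820 × 0.9994 = 0.9650.
Q̄ = (1367/π) × (-0.0529 + 0.9650) = 435.13 × 0.9121 = 396.88 W/m².

397 W/m²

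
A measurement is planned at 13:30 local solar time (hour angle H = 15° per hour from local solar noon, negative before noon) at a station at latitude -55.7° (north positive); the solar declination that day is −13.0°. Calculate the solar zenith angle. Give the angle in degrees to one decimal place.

46.1°

Hour angle H = 15° × (13.5 − 12) = 22.50°.
cos θ_z = sin(-55.7°) sin(-13.0°) + cos(-55.7°) cos(-13.0°) cos(22.50°) = 0.1858 + 0.5073 = 0.6931.
θ_z = arccos(0.6931) = 46.12°.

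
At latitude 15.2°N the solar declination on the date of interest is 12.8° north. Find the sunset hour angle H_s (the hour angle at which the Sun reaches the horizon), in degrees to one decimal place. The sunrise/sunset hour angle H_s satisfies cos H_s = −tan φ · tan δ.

The sunset hour angle satisfies cos H_s = −tan φ tan δ = -0.0617, giving H_s = 93.54°.

93.5°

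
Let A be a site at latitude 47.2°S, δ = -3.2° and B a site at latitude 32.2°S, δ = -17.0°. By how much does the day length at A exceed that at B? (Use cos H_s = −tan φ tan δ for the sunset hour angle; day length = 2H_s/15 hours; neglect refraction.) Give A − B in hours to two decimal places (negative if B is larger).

-1.02 h

A: H_s = arccos(−tan -47.2° · tan -3.2°) = 93.46°, so 2H_s/15 = 12.4613 h.
B: H_s = arccos(−tan -32.2° · tan -17.0°) = 101.10°, so 2H_s/15 = 13.4800 h.
A − B = 12.4613 − 13.4800 = -1.0187 h.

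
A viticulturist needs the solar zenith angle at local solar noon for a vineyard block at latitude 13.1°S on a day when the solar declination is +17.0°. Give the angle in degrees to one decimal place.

30.1°

At local solar noon the hour angle is zero, so the zenith angle is |φ − δ| = |-13.1° − (17.0°)| = 30.1°.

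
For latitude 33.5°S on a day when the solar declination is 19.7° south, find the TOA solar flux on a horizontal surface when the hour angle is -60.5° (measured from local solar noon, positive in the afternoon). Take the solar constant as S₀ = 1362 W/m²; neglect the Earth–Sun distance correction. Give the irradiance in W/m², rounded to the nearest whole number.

780 W/m²

cos θ_z = sin(-33.5°) sin(-19.7°) + cos(-33.5°) cos(-19.7°) cos(-60.50°) = 0.1861 + 0.3866 = 0.5727.
Top-of-atmosphere irradiance = S₀ cos θ_z = 1362 × 0.5727 = 780.02 W/m².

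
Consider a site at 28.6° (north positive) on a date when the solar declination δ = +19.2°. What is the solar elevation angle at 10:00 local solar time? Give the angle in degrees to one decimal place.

Hour angle H = 15° × (10 − 12) = -30.00°.
cos θ_z = sin φ sin δ + cos φ cos δ cos H = (0.4787)(0.3289) + (0.8780)(0.9444)(0.8660) = 0.8755.
θ_z = arccos(0.8755) = 28.90°, so the elevation is 90° − 28.90° = 61.10°.

61.1°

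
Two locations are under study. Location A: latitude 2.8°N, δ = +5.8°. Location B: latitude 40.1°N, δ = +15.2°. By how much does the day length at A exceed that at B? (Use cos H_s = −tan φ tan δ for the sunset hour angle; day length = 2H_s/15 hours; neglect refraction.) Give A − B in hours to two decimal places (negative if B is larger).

A: H_s = arccos(−tan 2.8° · tan 5.8°) = 90.28°, so 2H_s/15 = 12.0373 h.
B: H_s = arccos(−tan 40.1° · tan 15.2°) = 103.23°, so 2H_s/15 = 13.7640 h.
A − B = 12.0373 − 13.7640 = -1.7267 h.

-1.73 h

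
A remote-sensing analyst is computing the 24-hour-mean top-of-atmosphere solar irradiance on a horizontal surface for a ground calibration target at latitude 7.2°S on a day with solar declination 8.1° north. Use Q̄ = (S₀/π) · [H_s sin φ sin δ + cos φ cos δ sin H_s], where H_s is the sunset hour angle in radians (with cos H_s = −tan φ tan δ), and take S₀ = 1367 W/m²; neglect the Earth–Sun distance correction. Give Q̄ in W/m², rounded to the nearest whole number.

415 W/m²

−tan φ tan δ = −(-0.1263)(0.1423) = 0.0180; H_s = arccos(0.0180) = 88.97°. In radians, H_s = 1.5528.
H_s sin φ sin δ = 1.5528 × -0.1253 × 0.1409 = -0.0274.
cos φ cos δ sin H_s = 0.9921 × 0.9900 × 0.9998 = 0.9820.
Q̄ = (1367/π) × (-0.0274 + 0.9820) = 435.13 × 0.9546 = 415.38 W/m².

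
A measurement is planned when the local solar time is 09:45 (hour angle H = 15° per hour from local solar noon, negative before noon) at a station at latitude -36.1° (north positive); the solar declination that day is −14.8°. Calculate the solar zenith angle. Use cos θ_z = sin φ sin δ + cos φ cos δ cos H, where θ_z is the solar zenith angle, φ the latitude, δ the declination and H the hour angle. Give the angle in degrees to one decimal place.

36.9°

Hour angle H = 15° × (9.75 − 12) = -33.75°.
cos θ_z = sin(-36.1°) sin(-14.8°) + cos(-36.1°) cos(-14.8°) cos(-33.75°) = 0.1505 + 0.6495 = 0.8000.
θ_z = arccos(0.8000) = 36.87°.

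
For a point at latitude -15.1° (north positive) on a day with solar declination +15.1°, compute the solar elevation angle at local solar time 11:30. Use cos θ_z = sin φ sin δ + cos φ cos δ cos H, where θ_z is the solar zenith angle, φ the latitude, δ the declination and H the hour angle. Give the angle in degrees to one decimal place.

58.9°

Hour angle H = 15° × (11.5 − 12) = -7.50°.
With φ = -15.1°, δ = 15.1°, H = -7.50°: sin φ sin δ = -0.0679, cos φ cos δ cos H = 0.9242, so cos θ_z = 0.8563.
θ_z = arccos(0.8563) = 31.10°, so the elevation is 90° − 31.10° = 58.90°.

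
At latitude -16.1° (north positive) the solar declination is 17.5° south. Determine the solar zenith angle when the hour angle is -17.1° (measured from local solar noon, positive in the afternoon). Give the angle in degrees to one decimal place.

16.4°

cos θ_z = sin(-16.1°) sin(-17.5°) + cos(-16.1°) cos(-17.5°) cos(-17.10°) = 0.0834 + 0.8758 = 0.9592.
θ_z = arccos(0.9592) = 16.42°.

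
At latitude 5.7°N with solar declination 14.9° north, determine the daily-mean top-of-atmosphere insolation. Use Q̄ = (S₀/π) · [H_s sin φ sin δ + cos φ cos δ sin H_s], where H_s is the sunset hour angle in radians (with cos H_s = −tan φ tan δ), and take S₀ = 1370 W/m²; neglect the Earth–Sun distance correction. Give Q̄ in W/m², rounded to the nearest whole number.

cos H_s = −tan(5.7°) · tan(14.9°) = -0.0266, so H_s = arccos(-0.0266) = 91.52°. In radians, H_s = 1.5973.
H_s sin φ sin δ = 1.5973 × 0.0993 × 0.2571 = 0.0408.
cos φ cos δ sin H_s = 0.9951 × 0.9664 × 0.9996 = 0.9613.
Q̄ = (1370/π) × (0.0408 + 0.9613) = 436.08 × 1.0021 = 437.00 W/m².

437 W/m²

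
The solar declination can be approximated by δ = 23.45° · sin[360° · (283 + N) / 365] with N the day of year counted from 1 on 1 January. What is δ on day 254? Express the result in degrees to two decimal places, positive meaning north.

+4.22°

360 × (283 + 254) / 365 = 529.644°; sin(529.644°) = 0.1798.
δ = 23.45 × 0.1798 = 4.216° ≈ +4.22°.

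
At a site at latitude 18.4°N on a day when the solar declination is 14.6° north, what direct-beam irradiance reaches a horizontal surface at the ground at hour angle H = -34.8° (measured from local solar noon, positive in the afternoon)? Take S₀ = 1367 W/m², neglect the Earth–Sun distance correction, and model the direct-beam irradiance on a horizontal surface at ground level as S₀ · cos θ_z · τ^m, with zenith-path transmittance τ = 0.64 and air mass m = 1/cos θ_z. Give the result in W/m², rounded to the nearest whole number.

667 W/m²

With φ = 18.4°, δ = 14.6°, H = -34.80°: sin φ sin δ = 0.0796, cos φ cos δ cos H = 0.7540, so cos θ_z = 0.8336.
Air mass m = 1/cos θ_z = 1/0.8336 = 1.200; τ^m = 0.64^1.200 = 0.5854.
Surface direct beam = 1367 × 0.8336 × 0.5854 = 667.08 W/m².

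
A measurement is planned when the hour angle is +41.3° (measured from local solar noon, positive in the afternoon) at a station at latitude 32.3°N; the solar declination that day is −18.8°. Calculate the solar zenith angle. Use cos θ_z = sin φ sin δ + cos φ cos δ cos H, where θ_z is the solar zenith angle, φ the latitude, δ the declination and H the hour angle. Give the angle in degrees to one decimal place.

64.6°

cos θ_z = sin(32.3°) sin(-18.8°) + cos(32.3°) cos(-18.8°) cos(41.30°) = -0.1722 + 0.6011 = 0.4289.
θ_z = arccos(0.4289) = 64.60°.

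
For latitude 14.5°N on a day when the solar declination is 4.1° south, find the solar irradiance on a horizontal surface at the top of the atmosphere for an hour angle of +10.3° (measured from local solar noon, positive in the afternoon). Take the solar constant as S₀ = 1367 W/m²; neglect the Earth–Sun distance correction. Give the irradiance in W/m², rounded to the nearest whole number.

1274 W/m²

With φ = 14.5°, δ = -4.1°, H = 10.30°: sin φ sin δ = -0.0179, cos φ cos δ cos H = 0.9501, so cos θ_z = 0.9322.
Top-of-atmosphere irradiance = S₀ cos θ_z = 1367 × 0.9322 = 1274.32 W/m².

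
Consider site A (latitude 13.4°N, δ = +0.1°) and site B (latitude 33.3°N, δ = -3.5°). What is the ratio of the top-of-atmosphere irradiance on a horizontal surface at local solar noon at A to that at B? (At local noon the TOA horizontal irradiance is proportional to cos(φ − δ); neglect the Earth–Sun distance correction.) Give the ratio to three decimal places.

A: cos θ_z = cos(13.4° − (0.1°)) = 0.9732.
B: cos θ_z = cos(33.3° − (-3.5°)) = 0.8007.
Ratio A/B = 0.9732 / 0.8007 = 1.2154.

1.215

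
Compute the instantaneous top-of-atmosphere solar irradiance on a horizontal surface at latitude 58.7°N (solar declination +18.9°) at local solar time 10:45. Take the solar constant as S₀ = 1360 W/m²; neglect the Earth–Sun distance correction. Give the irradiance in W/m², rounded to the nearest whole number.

Hour angle H = 15° × (10.75 − 12) = -18.75°.
cos θ_z = sin(58.7°) sin(18.9°) + cos(58.7°) cos(18.9°) cos(-18.75°) = 0.2768 + 0.4654 = 0.7422.
Top-of-atmosphere irradiance = S₀ cos θ_z = 1360 × 0.7422 = 1009.39 W/m².

1009 W/m²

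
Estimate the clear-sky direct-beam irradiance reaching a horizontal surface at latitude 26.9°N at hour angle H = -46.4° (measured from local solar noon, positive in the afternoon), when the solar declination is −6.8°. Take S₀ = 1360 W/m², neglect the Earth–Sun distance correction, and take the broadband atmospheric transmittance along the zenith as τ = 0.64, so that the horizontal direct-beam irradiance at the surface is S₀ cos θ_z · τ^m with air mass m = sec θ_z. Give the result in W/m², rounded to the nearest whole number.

cos θ_z = sin φ sin δ + cos φ cos δ cos H = (0.4524)(-0.1184) + (0.8918)(0.9930)(0.6896) = 0.5571.
Air mass m = 1/cos θ_z = 1/0.5571 = 1.795; τ^m = 0.64^1.795 = 0.4488.
Surface direct beam = 1360 × 0.5571 × 0.4488 = 340.04 W/m².

340 W/m²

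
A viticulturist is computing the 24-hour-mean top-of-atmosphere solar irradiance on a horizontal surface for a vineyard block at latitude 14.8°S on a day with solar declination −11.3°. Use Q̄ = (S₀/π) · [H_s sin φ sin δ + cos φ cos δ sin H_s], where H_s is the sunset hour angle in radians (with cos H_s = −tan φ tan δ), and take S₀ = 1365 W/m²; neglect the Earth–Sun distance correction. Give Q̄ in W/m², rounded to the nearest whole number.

447 W/m²

The sunset hour angle satisfies cos H_s = −tan φ tan δ = -0.0528, giving H_s = 93.03°. In radians, H_s = 1.6237.
H_s sin φ sin δ = 1.6237 × -0.2554 × -0.1959 = 0.0812.
cos φ cos δ sin H_s = 0.9668 × 0.9806 × 0.9986 = 0.9467.
Q̄ = (1365/π) × (0.0812 + 0.9467) = 434.49 × 1.0279 = 446.61 W/m².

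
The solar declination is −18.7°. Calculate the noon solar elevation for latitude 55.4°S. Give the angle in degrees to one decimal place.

53.3°

At local solar noon the hour angle is zero, so the elevation is 90° − |φ − δ| = 90° − |-55.4° − (-18.7°)| = 90° − 36.7° = 53.3°.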